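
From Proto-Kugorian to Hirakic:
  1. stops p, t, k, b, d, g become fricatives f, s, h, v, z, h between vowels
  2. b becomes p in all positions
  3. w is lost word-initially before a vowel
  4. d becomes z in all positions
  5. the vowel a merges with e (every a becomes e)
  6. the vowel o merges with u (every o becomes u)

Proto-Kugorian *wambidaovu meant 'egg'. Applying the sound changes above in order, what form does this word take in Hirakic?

Hirakic: start from *wambidaovu.
  rule 1 (intervocalic lenition): wambidaovu → wambizaovu
  rule 2 (unconditioned shift): wambizaovu → wampizaovu
  rule 3 (glide loss): wampizaovu → ampizaovu
  rule 4: no change — ampizaovu
  rule 5 (vowel merger): ampizaovu → empizeovu
  rule 6 (vowel merger): empizeovu → empizeuvu
  ⇒ Hirakic empizeuvu

empizeuvu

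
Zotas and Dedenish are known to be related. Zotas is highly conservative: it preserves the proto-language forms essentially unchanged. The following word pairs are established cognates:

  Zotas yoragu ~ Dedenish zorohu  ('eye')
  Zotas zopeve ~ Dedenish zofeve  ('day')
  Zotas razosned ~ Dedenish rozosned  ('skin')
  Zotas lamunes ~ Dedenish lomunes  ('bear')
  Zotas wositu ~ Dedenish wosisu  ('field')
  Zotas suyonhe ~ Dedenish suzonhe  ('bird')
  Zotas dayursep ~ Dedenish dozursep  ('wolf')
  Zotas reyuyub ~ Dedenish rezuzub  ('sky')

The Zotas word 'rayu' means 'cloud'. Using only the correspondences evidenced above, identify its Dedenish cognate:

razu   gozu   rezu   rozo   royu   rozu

rozu

yoragu ~ zorohu, razosned ~ rozosned — Zotas a corresponds to Dedenish o after a consonant, before a consonant other than r, m, n, p, b, f, v.
dayursep ~ dozursep, reyuyub ~ rezuzub — Zotas y corresponds to Dedenish z between vowels (before a back vowel).
Applying these to Zotas 'rayu':
  rayu → royu   (a→o after a consonant, before a consonant other than r, m, n, p, b, f, v)
  royu → rozu   (y→z between vowels (before a back vowel))
So the Dedenish cognate is 'rozu'.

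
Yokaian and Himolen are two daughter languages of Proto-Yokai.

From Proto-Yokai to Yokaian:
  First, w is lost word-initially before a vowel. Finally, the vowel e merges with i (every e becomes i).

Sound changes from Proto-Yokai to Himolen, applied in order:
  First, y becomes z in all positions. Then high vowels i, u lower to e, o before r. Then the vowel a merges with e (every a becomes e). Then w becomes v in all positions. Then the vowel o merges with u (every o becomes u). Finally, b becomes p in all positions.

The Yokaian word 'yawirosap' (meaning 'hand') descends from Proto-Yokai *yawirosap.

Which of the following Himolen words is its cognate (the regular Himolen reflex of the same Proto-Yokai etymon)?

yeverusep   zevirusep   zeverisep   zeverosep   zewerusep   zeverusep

zeverusep

Himolen: *yawirosap > zawirosap > zawerosap > zewerosep > zeverosep > zeverusep  (by unconditioned shift, pre-rhotic lowering, vowel merger, unconditioned shift, vowel merger)
Only 'zeverusep' matches the regular Himolen development of *yawirosap.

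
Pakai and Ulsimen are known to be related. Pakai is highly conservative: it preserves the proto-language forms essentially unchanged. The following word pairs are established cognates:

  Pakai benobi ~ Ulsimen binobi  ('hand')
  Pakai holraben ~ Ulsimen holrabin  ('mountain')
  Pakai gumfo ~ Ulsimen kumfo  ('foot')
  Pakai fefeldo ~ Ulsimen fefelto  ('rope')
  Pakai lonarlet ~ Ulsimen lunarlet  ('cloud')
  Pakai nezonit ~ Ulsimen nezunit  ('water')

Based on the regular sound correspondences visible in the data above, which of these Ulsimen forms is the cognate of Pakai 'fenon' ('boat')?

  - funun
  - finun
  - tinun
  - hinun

benobi ~ binobi, holraben ~ holrabin — Pakai e corresponds to Ulsimen i after a consonant, before a nasal.
lonarlet ~ lunarlet, nezonit ~ nezunit — Pakai o corresponds to Ulsimen u after a consonant, before a nasal.
Applying these to Pakai 'fenon':
  fenon → finon   (e→i after a consonant, before a nasal)
  finon → finun   (o→u after a consonant, before a nasal)
So the Ulsimen cognate is 'finun'.

finun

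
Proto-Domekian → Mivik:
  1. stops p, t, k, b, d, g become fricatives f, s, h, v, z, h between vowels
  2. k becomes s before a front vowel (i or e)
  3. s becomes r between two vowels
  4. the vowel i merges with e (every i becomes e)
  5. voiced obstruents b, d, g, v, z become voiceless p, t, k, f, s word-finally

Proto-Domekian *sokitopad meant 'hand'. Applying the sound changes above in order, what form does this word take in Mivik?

soherofat

Mivik: start from *sokitopad.
  rule 1 (intervocalic lenition): sokitopad → sohisofad
  rule 2: no change — sohisofad
  rule 3 (rhotacism): sohisofad → sohirofad
  rule 4 (vowel merger): sohirofad → soherofad
  rule 5 (final devoicing): soherofad → soherofat
  ⇒ Mivik soherofat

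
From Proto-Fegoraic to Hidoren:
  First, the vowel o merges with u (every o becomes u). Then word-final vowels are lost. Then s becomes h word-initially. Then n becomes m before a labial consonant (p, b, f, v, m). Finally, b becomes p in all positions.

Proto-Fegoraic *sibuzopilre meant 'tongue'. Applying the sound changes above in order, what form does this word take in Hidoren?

Hidoren: start from *sibuzopilre.
  rule 1 (vowel merger): sibuzopilre → sibuzupilre
  rule 2 (apocope): sibuzupilre → sibuzupilr
  rule 3 (debuccalisation): sibuzupilr → hibuzupilr
  rule 4: no change — hibuzupilr
  rule 5 (unconditioned shift): hibuzupilr → hipuzupilr
  ⇒ Hidoren hipuzupilr

hipuzupilr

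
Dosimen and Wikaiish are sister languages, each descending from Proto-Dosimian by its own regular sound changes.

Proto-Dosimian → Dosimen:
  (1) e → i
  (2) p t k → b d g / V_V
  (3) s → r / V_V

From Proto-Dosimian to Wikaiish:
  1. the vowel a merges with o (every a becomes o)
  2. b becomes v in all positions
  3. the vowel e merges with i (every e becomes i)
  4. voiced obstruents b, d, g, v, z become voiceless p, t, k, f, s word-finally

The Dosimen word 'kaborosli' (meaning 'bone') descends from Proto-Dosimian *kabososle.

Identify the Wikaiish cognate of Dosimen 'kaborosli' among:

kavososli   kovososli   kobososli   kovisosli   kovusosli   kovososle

kovososli

Wikaiish: start from *kabososle.
  rule 1 (vowel merger): kabososle → kobososle
  rule 2 (unconditioned shift): kobososle → kovososle
  rule 3 (vowel merger): kovososle → kovososli
  rule 4: no change — kovososli
  ⇒ Wikaiish kovososli
The other candidates each miss or misapply at least one Wikaiish change.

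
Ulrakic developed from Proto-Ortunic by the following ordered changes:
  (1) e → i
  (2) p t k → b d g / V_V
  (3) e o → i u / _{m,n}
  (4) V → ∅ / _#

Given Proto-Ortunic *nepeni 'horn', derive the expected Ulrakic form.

Ulrakic: *nepeni
  nepeni → nipini   [vowel merger]
  nipini → nibini   [intervocalic voicing]
  nibini (rule 3 does not apply)
  nibini → nibin   [apocope]
  giving Ulrakic nibin.

nibin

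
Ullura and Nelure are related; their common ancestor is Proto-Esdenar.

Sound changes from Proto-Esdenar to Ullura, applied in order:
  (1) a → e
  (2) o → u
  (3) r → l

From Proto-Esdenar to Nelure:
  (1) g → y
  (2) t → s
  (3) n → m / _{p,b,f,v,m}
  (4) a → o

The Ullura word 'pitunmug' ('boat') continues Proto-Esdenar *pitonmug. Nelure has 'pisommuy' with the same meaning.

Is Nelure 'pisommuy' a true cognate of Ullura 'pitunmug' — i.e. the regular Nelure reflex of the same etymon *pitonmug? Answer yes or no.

Derive the expected Nelure reflex of *pitonmug:
Nelure: *pitonmug > pitonmuy > pisonmuy > pisommuy  (by unconditioned shift, unconditioned shift, nasal place assimilation)
Nelure 'pisommuy' matches the regular reflex exactly, so the pair is cognate.

yes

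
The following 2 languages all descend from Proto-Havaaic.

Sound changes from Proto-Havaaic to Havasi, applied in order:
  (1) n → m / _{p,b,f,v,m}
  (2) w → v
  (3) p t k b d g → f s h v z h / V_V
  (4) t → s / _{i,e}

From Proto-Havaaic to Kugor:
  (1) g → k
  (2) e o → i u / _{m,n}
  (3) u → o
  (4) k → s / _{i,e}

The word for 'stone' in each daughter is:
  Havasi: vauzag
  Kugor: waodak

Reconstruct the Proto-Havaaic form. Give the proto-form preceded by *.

Position 6: Havasi has g, Kugor has k. Havasi preserves g here (none of its changes turn any other segment into g), so the proto-segment is *g.
Position 3: Havasi has u, Kugor has o. Havasi preserves u here (none of its changes turn any other segment into u), so the proto-segment is *u.
Verify the candidate proto-form against each daughter:
Havasi: start from *waudag.
  rule 1: no change — waudag
  rule 2 (unconditioned shift): waudag → vaudag
  rule 3 (intervocalic lenition): vaudag → vauzag
  rule 4: no change — vauzag
  ⇒ Havasi vauzag
Kugor: *waudag > waudak > waodak  (by unconditioned shift, vowel merger)
*waudag is the unique common source.

*waudag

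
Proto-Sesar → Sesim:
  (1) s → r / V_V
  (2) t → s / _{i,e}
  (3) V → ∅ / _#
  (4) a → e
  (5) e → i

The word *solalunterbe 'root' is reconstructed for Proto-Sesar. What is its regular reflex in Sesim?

Sesim: *solalunterbe
  solalunterbe (rule 1 does not apply)
  solalunterbe → solalunserbe   [palatalisation]
  solalunserbe → solalunserb   [apocope]
  solalunserb → solelunserb   [vowel merger]
  solelunserb → solilunsirb   [vowel merger]
  giving Sesim solilunsirb.

solilunsirb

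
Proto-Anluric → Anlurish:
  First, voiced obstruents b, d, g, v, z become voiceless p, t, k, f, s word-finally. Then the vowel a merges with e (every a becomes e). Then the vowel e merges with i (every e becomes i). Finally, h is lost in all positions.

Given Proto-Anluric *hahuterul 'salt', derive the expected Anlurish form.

Anlurish: *hahuterul
  hahuterul (rule 1 does not apply)
  hahuterul → hehuterul   [vowel merger]
  hehuterul → hihutirul   [vowel merger]
  hihutirul → iutirul   [h-loss]
  giving Anlurish iutirul.

iutirul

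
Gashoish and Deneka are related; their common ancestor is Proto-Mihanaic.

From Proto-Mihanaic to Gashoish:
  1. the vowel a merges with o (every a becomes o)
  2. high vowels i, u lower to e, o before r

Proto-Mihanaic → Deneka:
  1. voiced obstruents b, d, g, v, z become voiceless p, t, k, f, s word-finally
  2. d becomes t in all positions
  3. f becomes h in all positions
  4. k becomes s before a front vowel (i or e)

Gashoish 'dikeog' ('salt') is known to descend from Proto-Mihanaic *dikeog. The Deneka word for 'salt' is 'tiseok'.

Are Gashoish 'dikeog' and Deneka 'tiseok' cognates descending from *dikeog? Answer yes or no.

yes

Derive the expected Deneka reflex of *dikeog:
Deneka: start from *dikeog.
  rule 1 (final devoicing): dikeog → dikeok
  rule 2 (unconditioned shift): dikeok → tikeok
  rule 3: no change — tikeok
  rule 4 (palatalisation): tikeok → tiseok
  ⇒ Deneka tiseok
Deneka 'tiseok' matches the regular reflex exactly, so the pair is cognate.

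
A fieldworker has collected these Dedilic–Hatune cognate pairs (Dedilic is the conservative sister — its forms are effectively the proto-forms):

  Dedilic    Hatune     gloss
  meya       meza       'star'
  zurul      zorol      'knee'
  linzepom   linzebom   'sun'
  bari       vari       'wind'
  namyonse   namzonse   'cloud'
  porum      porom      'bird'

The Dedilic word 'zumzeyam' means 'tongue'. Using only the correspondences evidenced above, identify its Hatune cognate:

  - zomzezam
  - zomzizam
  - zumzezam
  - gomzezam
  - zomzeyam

porum ~ porom — Dedilic u corresponds to Hatune o after a consonant, before a nasal.
meya ~ meza — Dedilic y corresponds to Hatune z between vowels (before a back vowel).
Applying these to Dedilic 'zumzeyam':
  zumzeyam → zomzeyam   (u→o after a consonant, before a nasal)
  zomzeyam → zomzezam   (y→z between vowels (before a back vowel))
So the Hatune cognate is 'zomzezam'.

zomzezam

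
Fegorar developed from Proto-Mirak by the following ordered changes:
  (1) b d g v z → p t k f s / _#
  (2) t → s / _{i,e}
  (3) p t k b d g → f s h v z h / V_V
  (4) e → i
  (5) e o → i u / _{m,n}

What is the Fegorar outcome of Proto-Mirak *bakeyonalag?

bahiyunalak

Fegorar: start from *bakeyonalag.
  rule 1 (final devoicing): bakeyonalag → bakeyonalak
  rule 2: no change — bakeyonalak
  rule 3 (intervocalic lenition): bakeyonalak → baheyonalak
  rule 4 (vowel merger): baheyonalak → bahiyonalak
  rule 5 (pre-nasal raising): bahiyonalak → bahiyunalak
  ⇒ Fegorar bahiyunalak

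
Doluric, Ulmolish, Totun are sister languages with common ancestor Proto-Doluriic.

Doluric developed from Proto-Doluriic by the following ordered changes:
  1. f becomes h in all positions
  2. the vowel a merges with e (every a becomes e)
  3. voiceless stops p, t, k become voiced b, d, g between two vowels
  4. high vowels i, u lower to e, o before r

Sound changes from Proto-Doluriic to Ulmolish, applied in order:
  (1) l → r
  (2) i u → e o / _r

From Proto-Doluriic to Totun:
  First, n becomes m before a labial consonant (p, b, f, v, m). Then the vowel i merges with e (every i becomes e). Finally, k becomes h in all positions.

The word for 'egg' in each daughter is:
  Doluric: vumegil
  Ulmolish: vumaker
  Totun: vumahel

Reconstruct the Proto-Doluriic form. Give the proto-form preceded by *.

Position 6: Doluric has i, Ulmolish has e, Totun has e. Doluric preserves i here (none of its changes turn any other segment into i), so the proto-segment is *i.
Position 4: Doluric has e, Ulmolish has a, Totun has a. Ulmolish preserves a here (none of its changes turn any other segment into a), so the proto-segment is *a.
Continuing position by position gives *vumakil; check it forward:
Doluric: start from *vumakil.
  rule 1: no change — vumakil
  rule 2 (vowel merger): vumakil → vumekil
  rule 3 (intervocalic voicing): vumekil → vumegil
  rule 4: no change — vumegil
  ⇒ Doluric vumegil
Ulmolish: *vumakil > vumakir > vumaker  (by unconditioned shift, pre-rhotic lowering)
Totun: *vumakil > vumakel > vumahel  (by vowel merger, unconditioned shift)
Only *vumakil yields all of Doluric vumegil, Ulmolish vumaker, Totun vumahel.

*vumakil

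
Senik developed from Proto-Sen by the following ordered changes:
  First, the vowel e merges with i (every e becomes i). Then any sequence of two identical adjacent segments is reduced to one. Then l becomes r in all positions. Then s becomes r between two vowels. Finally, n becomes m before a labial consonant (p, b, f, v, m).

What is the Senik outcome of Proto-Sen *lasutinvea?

Senik: *lasutinvea > lasutinvia > rasutinvia > rarutinvia > rarutimvia  (by vowel merger, unconditioned shift, rhotacism, nasal place assimilation)

rarutimvia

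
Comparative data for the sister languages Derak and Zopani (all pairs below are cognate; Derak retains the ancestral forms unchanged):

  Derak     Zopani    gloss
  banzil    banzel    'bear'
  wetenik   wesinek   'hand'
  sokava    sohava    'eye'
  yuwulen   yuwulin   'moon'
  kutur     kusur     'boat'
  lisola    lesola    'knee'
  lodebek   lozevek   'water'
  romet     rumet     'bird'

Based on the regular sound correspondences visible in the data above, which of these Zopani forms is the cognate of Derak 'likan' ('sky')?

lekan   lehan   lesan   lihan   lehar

lehan

banzil ~ banzel, wetenik ~ wesinek — Derak i corresponds to Zopani e after a consonant, before a consonant other than r, m, n, p, b, f, v.
sokava ~ sohava — Derak k corresponds to Zopani h between vowels (before a back vowel).
Applying these to Derak 'likan':
  likan → lekan   (i→e after a consonant, before a consonant other than r, m, n, p, b, f, v)
  lekan → lehan   (k→h between vowels (before a back vowel))
So the Zopani cognate is 'lehan'.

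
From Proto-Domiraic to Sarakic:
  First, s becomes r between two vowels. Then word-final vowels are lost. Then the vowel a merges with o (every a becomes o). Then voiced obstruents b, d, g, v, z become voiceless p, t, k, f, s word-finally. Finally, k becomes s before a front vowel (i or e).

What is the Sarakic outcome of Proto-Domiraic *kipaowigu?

sipoowik

Sarakic: *kipaowigu > kipaowig > kipoowig > kipoowik > sipoowik  (by apocope, vowel merger, final devoicing, palatalisation)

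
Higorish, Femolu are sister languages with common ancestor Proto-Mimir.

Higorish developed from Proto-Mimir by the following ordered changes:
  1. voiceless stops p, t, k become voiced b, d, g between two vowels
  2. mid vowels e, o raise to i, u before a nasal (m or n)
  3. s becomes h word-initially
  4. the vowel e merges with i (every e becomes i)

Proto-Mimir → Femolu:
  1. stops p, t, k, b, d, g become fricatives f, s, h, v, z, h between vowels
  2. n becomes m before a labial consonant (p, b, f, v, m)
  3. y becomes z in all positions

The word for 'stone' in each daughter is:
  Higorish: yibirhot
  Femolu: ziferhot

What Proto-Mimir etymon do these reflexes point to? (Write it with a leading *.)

*yiperhot

Position 3: Higorish has b, Femolu has f. Taking the neighbouring segments as reconstructed: Higorish b could go back to *p or *b; Femolu f could go back to *p or *f — the one source consistent with every daughter is *p.
Position 4: Higorish has i, Femolu has e. Femolu preserves e here (none of its changes turn any other segment into e), so the proto-segment is *e.
Position 1: Higorish has y, Femolu has z. Higorish preserves y here (none of its changes turn any other segment into y), so the proto-segment is *y.
Continuing position by position gives *yiperhot; check it forward:
Higorish: start from *yiperhot.
  rule 1 (intervocalic voicing): yiperhot → yiberhot
  rule 2: no change — yiberhot
  rule 3: no change — yiberhot
  rule 4 (vowel merger): yiberhot → yibirhot
  ⇒ Higorish yibirhot
Femolu: *yiperhot > yiferhot > ziferhot  (by intervocalic lenition, unconditioned shift)
Only *yiperhot yields all of Higorish yibirhot, Femolu ziferhot.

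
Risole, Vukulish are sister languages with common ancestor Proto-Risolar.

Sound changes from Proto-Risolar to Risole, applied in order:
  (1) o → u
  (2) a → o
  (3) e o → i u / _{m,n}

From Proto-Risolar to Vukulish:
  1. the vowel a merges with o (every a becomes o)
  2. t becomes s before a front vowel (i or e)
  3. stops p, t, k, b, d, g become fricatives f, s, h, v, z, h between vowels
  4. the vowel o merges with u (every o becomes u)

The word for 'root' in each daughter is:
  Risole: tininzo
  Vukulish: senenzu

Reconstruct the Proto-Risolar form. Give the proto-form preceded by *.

Position 7: Risole has o, Vukulish has u. In Risole, o can only continue *a, so the proto-segment is *a.
Position 2: Risole has i, Vukulish has e. Vukulish preserves e here (none of its changes turn any other segment into e), so the proto-segment is *e.
Position 1: Risole has t, Vukulish has s. Risole preserves t here (none of its changes turn any other segment into t), so the proto-segment is *t.
Continuing position by position gives *tenenza; check it forward:
Risole: *tenenza
  tenenza (rule 1 does not apply)
  tenenza → tenenzo   [vowel merger]
  tenenzo → tininzo   [pre-nasal raising]
  giving Risole tininzo.
Vukulish: start from *tenenza.
  rule 1 (vowel merger): tenenza → tenenzo
  rule 2 (palatalisation): tenenzo → senenzo
  rule 3: no change — senenzo
  rule 4 (vowel merger): senenzo → senenzu
  ⇒ Vukulish senenzu
*tenenza is the unique common source.

*tenenza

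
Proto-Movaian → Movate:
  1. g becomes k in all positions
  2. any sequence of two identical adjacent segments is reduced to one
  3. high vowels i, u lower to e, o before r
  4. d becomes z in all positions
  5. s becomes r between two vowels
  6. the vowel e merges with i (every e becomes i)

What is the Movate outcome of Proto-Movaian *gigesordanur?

kikirorzanor

Movate: *gigesordanur
  gigesordanur → kikesordanur   [unconditioned shift]
  kikesordanur (rule 2 does not apply)
  kikesordanur → kikesordanor   [pre-rhotic lowering]
  kikesordanor → kikesorzanor   [unconditioned shift]
  kikesorzanor → kikerorzanor   [rhotacism]
  kikerorzanor → kikirorzanor   [vowel merger]
  giving Movate kikirorzanor.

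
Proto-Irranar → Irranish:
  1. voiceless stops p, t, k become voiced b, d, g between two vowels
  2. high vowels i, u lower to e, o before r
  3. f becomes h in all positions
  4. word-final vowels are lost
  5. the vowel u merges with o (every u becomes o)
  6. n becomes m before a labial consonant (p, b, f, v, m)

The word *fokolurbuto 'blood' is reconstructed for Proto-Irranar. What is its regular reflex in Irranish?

hogolorbod

Irranish: start from *fokolurbuto.
  rule 1 (intervocalic voicing): fokolurbuto → fogolurbudo
  rule 2 (pre-rhotic lowering): fogolurbudo → fogolorbudo
  rule 3 (unconditioned shift): fogolorbudo → hogolorbudo
  rule 4 (apocope): hogolorbudo → hogolorbud
  rule 5 (vowel merger): hogolorbud → hogolorbod
  rule 6: no change — hogolorbod
  ⇒ Irranish hogolorbod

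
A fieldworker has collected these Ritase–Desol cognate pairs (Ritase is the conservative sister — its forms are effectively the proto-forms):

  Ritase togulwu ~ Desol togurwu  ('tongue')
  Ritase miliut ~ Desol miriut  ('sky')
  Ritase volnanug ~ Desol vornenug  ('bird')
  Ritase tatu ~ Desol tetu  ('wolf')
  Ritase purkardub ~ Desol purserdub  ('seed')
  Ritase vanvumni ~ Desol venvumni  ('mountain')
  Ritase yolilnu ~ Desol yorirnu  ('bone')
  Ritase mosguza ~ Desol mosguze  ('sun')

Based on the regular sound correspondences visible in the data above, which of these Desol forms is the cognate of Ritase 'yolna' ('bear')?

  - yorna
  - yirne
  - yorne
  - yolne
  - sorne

volnanug ~ vornenug, yolilnu ~ yorirnu — Ritase l corresponds to Desol r after a vowel, before a nasal.
mosguza ~ mosguze — Ritase a corresponds to Desol e word-finally.
Applying these to Ritase 'yolna':
  yolna → yorna   (l→r after a vowel, before a nasal)
  yorna → yorne   (a→e word-finally)
So the Desol cognate is 'yorne'.

yorne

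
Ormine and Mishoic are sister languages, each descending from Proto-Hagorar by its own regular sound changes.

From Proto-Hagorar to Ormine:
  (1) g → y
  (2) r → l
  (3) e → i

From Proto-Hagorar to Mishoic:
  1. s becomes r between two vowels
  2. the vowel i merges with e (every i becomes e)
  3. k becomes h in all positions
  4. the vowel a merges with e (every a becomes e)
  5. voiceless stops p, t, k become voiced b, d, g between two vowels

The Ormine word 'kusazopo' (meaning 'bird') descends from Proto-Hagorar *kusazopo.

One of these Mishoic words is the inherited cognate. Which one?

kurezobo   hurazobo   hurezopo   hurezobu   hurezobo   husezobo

hurezobo

Mishoic: *kusazopo
  kusazopo → kurazopo   [rhotacism]
  kurazopo (rule 2 does not apply)
  kurazopo → hurazopo   [unconditioned shift]
  hurazopo → hurezopo   [vowel merger]
  hurezopo → hurezobo   [intervocalic voicing]
  giving Mishoic hurezobo.
Among the options, 'hurezobo' alone shows every Mishoic change applied in order.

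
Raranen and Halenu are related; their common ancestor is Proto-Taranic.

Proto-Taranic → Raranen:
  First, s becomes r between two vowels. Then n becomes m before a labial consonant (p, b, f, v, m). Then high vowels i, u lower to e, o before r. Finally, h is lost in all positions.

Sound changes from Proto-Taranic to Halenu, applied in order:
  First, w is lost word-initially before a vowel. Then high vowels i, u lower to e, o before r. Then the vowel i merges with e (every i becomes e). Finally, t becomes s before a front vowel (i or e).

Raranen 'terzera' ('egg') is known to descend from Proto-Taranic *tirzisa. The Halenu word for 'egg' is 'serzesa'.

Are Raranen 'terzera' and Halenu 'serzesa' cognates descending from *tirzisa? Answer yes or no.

Derive the expected Halenu reflex of *tirzisa:
Halenu: start from *tirzisa.
  rule 1: no change — tirzisa
  rule 2 (pre-rhotic lowering): tirzisa → terzisa
  rule 3 (vowel merger): terzisa → terzesa
  rule 4 (palatalisation): terzesa → serzesa
  ⇒ Halenu serzesa
Halenu 'serzesa' matches the regular reflex exactly, so the pair is cognate.

yes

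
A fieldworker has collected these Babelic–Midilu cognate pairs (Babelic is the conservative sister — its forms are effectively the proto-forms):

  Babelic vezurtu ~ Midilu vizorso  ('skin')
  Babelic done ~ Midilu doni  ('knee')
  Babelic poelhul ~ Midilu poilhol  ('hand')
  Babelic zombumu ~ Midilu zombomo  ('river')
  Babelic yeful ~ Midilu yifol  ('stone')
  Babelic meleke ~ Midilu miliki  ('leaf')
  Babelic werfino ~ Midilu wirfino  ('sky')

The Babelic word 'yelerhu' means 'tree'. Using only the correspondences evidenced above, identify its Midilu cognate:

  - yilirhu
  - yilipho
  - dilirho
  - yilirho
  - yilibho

yilirho

vezurtu ~ vizorso, meleke ~ miliki — Babelic e corresponds to Midilu i after a consonant, before a consonant other than r, m, n, p, b, f, v.
werfino ~ wirfino — Babelic e corresponds to Midilu i after a consonant, before r.
vezurtu ~ vizorso, zombumu ~ zombomo — Babelic u corresponds to Midilu o word-finally.
Applying these to Babelic 'yelerhu':
  yelerhu → yilerhu   (e→i after a consonant, before a consonant other than r, m, n, p, b, f, v)
  yilerhu → yilirhu   (e→i after a consonant, before r)
  yilirhu → yilirho   (u→o word-finally)
So the Midilu cognate is 'yilirho'.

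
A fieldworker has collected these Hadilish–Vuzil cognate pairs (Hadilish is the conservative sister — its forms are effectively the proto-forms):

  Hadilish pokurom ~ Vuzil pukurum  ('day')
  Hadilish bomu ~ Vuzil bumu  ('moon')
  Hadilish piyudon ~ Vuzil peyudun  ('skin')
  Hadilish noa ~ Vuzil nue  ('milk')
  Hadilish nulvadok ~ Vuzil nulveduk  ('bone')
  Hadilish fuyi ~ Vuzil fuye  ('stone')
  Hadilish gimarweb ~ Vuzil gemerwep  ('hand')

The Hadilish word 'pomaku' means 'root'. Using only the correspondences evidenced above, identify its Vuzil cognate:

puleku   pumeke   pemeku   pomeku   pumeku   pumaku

pokurom ~ pukurum, bomu ~ bumu — Hadilish o corresponds to Vuzil u after a consonant, before a nasal.
nulvadok ~ nulveduk — Hadilish a corresponds to Vuzil e after a consonant, before a consonant other than r, m, n, p, b, f, v.
Applying these to Hadilish 'pomaku':
  pomaku → pumaku   (o→u after a consonant, before a nasal)
  pumaku → pumeku   (a→e after a consonant, before a consonant other than r, m, n, p, b, f, v)
So the Vuzil cognate is 'pumeku'.

pumeku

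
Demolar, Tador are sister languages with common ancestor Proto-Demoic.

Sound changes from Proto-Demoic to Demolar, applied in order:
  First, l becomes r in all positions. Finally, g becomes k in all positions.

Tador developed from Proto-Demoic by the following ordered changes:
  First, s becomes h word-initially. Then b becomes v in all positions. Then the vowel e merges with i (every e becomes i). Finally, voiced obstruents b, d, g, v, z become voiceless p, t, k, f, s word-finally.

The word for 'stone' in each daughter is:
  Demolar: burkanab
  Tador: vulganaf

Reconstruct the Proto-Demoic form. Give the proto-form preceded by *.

*bulganab

Position 1: Demolar has b, Tador has v. Demolar preserves b here (none of its changes turn any other segment into b), so the proto-segment is *b.
Position 3: Demolar has r, Tador has l. Tador preserves l here (none of its changes turn any other segment into l), so the proto-segment is *l.
Position 8: Demolar has b, Tador has f. Demolar preserves b here (none of its changes turn any other segment into b), so the proto-segment is *b.
Verify the candidate proto-form against each daughter:
Demolar: *bulganab > burganab > burkanab  (by unconditioned shift, unconditioned shift)
Tador: *bulganab > vulganav > vulganaf  (by unconditioned shift, final devoicing)
No other proto-form is consistent with every reflex, so the reconstruction is *bulganab.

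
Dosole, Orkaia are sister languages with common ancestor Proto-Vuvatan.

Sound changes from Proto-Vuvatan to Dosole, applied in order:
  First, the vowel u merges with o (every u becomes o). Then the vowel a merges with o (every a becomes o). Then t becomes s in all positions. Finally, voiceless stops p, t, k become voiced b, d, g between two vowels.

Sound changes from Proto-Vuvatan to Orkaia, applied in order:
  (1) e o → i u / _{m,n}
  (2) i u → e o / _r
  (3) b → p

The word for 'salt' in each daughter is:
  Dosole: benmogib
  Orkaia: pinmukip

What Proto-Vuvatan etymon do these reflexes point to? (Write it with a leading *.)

Position 2: Dosole has e, Orkaia has i. Dosole preserves e here (none of its changes turn any other segment into e), so the proto-segment is *e.
Position 8: Dosole has b, Orkaia has p. Taking the neighbouring segments as reconstructed: Dosole b can only go back to *b; Orkaia p could go back to *p or *b — the one source consistent with every daughter is *b.
Continuing position by position gives *benmukib; check it forward:
Dosole: start from *benmukib.
  rule 1 (vowel merger): benmukib → benmokib
  rule 2: no change — benmokib
  rule 3: no change — benmokib
  rule 4 (intervocalic voicing): benmokib → benmogib
  ⇒ Dosole benmogib
Orkaia: start from *benmukib.
  rule 1 (pre-nasal raising): benmukib → binmukib
  rule 2: no change — binmukib
  rule 3 (unconditioned shift): binmukib → pinmukip
  ⇒ Orkaia pinmukip
*benmukib is the unique common source.

*benmukib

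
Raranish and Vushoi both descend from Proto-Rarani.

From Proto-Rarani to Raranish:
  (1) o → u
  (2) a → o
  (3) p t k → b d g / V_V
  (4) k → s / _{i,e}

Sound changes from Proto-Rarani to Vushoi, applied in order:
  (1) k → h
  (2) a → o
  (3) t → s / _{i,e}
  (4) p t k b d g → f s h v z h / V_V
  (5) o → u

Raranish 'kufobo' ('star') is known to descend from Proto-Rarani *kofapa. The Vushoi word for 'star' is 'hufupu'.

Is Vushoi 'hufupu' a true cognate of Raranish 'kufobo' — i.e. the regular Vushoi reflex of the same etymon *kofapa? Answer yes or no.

Derive the expected Vushoi reflex of *kofapa:
Vushoi: start from *kofapa.
  rule 1 (unconditioned shift): kofapa → hofapa
  rule 2 (vowel merger): hofapa → hofopo
  rule 3: no change — hofopo
  rule 4 (intervocalic lenition): hofopo → hofofo
  rule 5 (vowel merger): hofofo → hufufu
  ⇒ Vushoi hufufu
The regular Vushoi reflex would be 'hufufu', but the attested form is 'hufupu'. The correspondence is irregular, so they are not cognates (the Vushoi form has a different source).

no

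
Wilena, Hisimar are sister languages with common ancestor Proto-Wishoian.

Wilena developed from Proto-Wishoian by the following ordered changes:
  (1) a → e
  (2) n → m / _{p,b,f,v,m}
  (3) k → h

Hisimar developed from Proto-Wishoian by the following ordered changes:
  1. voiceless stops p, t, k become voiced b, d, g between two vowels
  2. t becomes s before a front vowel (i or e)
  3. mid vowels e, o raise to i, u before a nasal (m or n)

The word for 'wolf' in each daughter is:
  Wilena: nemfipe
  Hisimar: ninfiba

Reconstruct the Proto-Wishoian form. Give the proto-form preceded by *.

Position 6: Wilena has p, Hisimar has b. Wilena preserves p here (none of its changes turn any other segment into p), so the proto-segment is *p.
Position 7: Wilena has e, Hisimar has a. Hisimar preserves a here (none of its changes turn any other segment into a), so the proto-segment is *a.
Continuing position by position gives *nenfipa; check it forward:
Wilena: *nenfipa
  nenfipa → nenfipe   [vowel merger]
  nenfipe → nemfipe   [nasal place assimilation]
  nemfipe (rule 3 does not apply)
  giving Wilena nemfipe.
Hisimar: *nenfipa > nenfiba > ninfiba  (by intervocalic voicing, pre-nasal raising)
*nenfipa is the unique common source.

*nenfipa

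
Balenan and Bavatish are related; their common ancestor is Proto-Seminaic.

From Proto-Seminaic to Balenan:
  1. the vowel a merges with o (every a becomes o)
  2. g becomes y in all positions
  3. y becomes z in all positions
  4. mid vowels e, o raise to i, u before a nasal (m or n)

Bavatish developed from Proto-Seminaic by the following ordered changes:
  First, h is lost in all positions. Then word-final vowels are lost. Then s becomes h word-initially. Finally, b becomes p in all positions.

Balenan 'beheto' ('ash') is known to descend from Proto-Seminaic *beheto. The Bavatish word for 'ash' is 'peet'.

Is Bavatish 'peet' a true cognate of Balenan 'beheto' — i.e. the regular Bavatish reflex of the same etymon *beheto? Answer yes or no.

yes

Derive the expected Bavatish reflex of *beheto:
Bavatish: *beheto
  beheto → beeto   [h-loss]
  beeto → beet   [apocope]
  beet (rule 3 does not apply)
  beet → peet   [unconditioned shift]
  giving Bavatish peet.
Bavatish 'peet' matches the regular reflex exactly, so the pair is cognate.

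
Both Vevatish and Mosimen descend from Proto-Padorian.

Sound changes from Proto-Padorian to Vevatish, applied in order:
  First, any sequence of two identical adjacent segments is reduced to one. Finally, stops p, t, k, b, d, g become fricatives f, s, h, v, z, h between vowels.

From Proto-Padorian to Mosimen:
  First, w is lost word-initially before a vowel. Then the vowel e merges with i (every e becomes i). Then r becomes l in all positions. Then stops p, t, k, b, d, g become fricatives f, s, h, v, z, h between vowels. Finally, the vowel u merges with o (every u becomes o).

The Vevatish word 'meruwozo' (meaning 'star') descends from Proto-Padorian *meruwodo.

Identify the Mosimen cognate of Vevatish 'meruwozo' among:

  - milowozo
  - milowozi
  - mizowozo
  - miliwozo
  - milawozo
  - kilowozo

milowozo

Mosimen: *meruwodo > miruwodo > miluwodo > miluwozo > milowozo  (by vowel merger, unconditioned shift, intervocalic lenition, vowel merger)
Only 'milowozo' matches the regular Mosimen development of *meruwodo.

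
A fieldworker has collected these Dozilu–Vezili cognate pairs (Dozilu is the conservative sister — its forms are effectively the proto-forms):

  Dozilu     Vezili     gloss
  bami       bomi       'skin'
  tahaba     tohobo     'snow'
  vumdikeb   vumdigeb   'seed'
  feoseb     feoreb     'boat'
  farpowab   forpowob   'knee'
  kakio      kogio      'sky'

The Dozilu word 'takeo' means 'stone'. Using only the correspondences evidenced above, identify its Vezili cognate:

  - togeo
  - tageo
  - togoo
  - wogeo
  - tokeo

togeo

tahaba ~ tohobo, kakio ~ kogio — Dozilu a corresponds to Vezili o after a consonant, before a consonant other than r, m, n, p, b, f, v.
vumdikeb ~ vumdigeb — Dozilu k corresponds to Vezili g between vowels (before a front vowel).
Applying these to Dozilu 'takeo':
  takeo → tokeo   (a→o after a consonant, before a consonant other than r, m, n, p, b, f, v)
  tokeo → togeo   (k→g between vowels (before a front vowel))
So the Vezili cognate is 'togeo'.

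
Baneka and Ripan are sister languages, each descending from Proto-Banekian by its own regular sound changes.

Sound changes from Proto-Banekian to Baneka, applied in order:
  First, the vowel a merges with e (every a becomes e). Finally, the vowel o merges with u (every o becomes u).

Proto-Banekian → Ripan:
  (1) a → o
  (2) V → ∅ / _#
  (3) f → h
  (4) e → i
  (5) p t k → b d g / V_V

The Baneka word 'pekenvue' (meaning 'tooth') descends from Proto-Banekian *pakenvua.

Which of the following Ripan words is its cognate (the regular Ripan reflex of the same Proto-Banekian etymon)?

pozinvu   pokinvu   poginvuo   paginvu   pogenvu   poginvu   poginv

Ripan: start from *pakenvua.
  rule 1 (vowel merger): pakenvua → pokenvuo
  rule 2 (apocope): pokenvuo → pokenvu
  rule 3: no change — pokenvu
  rule 4 (vowel merger): pokenvu → pokinvu
  rule 5 (intervocalic voicing): pokinvu → poginvu
  ⇒ Ripan poginvu
Only 'poginvu' matches the regular Ripan development of *pakenvua.

poginvu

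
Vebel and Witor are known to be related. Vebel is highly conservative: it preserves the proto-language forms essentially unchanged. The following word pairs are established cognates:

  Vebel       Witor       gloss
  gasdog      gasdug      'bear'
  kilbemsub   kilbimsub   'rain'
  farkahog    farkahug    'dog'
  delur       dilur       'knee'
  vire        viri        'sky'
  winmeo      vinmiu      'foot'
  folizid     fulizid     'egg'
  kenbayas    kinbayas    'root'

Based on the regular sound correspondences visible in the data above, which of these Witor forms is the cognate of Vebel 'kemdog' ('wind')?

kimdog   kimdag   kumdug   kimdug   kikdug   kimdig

kilbemsub ~ kilbimsub — Vebel e corresponds to Witor i after a consonant, before a nasal.
gasdog ~ gasdug, farkahog ~ farkahug — Vebel o corresponds to Witor u after a consonant, before a consonant other than r, m, n, p, b, f, v.
Applying these to Vebel 'kemdog':
  kemdog → kimdog   (e→i after a consonant, before a nasal)
  kimdog → kimdug   (o→u after a consonant, before a consonant other than r, m, n, p, b, f, v)
So the Witor cognate is 'kimdug'.

kimdug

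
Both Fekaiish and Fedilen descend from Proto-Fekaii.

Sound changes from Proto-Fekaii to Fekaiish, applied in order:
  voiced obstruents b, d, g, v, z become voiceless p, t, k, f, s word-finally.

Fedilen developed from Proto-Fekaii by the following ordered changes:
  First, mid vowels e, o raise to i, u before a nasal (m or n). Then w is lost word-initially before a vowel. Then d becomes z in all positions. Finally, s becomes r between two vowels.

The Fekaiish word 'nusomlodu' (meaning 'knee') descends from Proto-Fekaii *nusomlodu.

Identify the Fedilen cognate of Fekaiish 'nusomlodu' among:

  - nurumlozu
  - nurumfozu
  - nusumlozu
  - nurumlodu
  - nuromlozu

nurumlozu

Fedilen: start from *nusomlodu.
  rule 1 (pre-nasal raising): nusomlodu → nusumlodu
  rule 2: no change — nusumlodu
  rule 3 (unconditioned shift): nusumlodu → nusumlozu
  rule 4 (rhotacism): nusumlozu → nurumlozu
  ⇒ Fedilen nurumlozu
Among the options, 'nurumlozu' alone shows every Fedilen change applied in order.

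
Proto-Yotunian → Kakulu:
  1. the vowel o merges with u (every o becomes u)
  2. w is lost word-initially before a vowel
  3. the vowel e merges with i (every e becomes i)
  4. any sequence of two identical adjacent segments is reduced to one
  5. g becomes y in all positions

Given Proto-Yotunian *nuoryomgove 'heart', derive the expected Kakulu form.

nuryumyuvi

Kakulu: *nuoryomgove > nuuryumguve > nuuryumguvi > nuryumguvi > nuryumyuvi  (by vowel merger, vowel merger, degemination, unconditioned shift)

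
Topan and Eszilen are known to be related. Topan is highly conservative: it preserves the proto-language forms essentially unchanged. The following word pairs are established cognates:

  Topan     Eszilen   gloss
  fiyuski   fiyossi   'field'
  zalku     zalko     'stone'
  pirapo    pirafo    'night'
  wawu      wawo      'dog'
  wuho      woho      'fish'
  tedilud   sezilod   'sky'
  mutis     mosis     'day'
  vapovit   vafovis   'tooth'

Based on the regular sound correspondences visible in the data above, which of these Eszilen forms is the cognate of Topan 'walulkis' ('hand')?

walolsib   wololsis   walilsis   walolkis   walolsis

walolsis

fiyuski ~ fiyossi, wuho ~ woho — Topan u corresponds to Eszilen o after a consonant, before a consonant other than r, m, n, p, b, f, v.
fiyuski ~ fiyossi — Topan k corresponds to Eszilen s after a consonant, before a front vowel.
Applying these to Topan 'walulkis':
  walulkis → walolkis   (u→o after a consonant, before a consonant other than r, m, n, p, b, f, v)
  walolkis → walolsis   (k→s after a consonant, before a front vowel)
So the Eszilen cognate is 'walolsis'.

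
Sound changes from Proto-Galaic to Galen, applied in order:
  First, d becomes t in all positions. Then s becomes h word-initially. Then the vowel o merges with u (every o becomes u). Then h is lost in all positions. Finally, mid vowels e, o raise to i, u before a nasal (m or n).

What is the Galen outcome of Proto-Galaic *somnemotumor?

Galen: start from *somnemotumor.
  rule 1: no change — somnemotumor
  rule 2 (debuccalisation): somnemotumor → homnemotumor
  rule 3 (vowel merger): homnemotumor → humnemutumur
  rule 4 (h-loss): humnemutumur → umnemutumur
  rule 5 (pre-nasal raising): umnemutumur → umnimutumur
  ⇒ Galen umnimutumur

umnimutumur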